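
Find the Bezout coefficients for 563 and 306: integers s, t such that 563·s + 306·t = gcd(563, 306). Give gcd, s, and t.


Euclidean algorithm on (563, 306) — divide until remainder is 0:
  563 = 1 · 306 + 257
  306 = 1 · 257 + 49
  257 = 5 · 49 + 12
  49 = 4 · 12 + 1
  12 = 12 · 1 + 0
gcd(563, 306) = 1.
Track Bezout coefficients alongside the remainders: start with r₀ = 563 = a·1 + b·0 (s = 1, t = 0) and r₁ = 306 = a·0 + b·1 (s = 0, t = 1); each new remainder r_{k+1} = r_{k-1} − q_k·r_k inherits s_{k+1} = s_{k-1} − q_k·s_k, t_{k+1} = t_{k-1} − q_k·t_k, so r_k = a·s_k + b·t_k at every step:
  q = 1: r = 257, s = 1 − 1·0 = 1, t = 0 − 1·1 = -1  (check: 563·1 + 306·(-1) = 257)
  q = 1: r = 49, s = 0 − 1·1 = -1, t = 1 − 1·(-1) = 2  (check: 563·(-1) + 306·2 = 49)
  q = 5: r = 12, s = 1 − 5·(-1) = 6, t = -1 − 5·2 = -11  (check: 563·6 + 306·(-11) = 12)
  q = 4: r = 1, s = -1 − 4·6 = -25, t = 2 − 4·(-11) = 46  (check: 563·(-25) + 306·46 = 1)
The row with r = 1 (the gcd) gives the Bezout coefficients s = -25, t = 46.
Result: 563 · (-25) + 306 · (46) = 1.

gcd(563, 306) = 1; s = -25, t = 46 (check: 563·(-25) + 306·46 = 1).


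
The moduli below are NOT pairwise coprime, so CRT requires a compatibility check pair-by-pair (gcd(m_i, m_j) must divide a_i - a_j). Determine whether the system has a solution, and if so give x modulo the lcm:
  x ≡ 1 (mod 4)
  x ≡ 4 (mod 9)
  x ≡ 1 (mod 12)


Moduli 4, 9, 12 are not pairwise coprime, so CRT works modulo lcm(m_i) when all pairwise compatibility conditions hold.
Pairwise compatibility: gcd(m_i, m_j) must divide a_i - a_j for every pair.
Merge one congruence at a time:
  Start: x ≡ 1 (mod 4).
  Combine with x ≡ 4 (mod 9): gcd(4, 9) = 1; 4 - 1 = 3, which IS divisible by 1, so compatible.
    Write x = 1 + 4·t and substitute into x ≡ 4 (mod 9): 4·t ≡ 4 − 1 = 3 (mod 9).
    The inverse of 4 mod 9 is 7 (since 4·7 = 28 = 3·9 + 1), so t ≡ 7·3 = 21 ≡ 3 (mod 9).
    Then x = 1 + 4·3 = 13, valid modulo lcm(4, 9) = 36: x ≡ 13 (mod 36).
  Combine with x ≡ 1 (mod 12): gcd(36, 12) = 12; 1 - 13 = -12, which IS divisible by 12, so compatible.
    Write x = 13 + 36·t and substitute into x ≡ 1 (mod 12): 36·t ≡ 1 − 13 = -12 (mod 12).
    Divide the congruence (and modulus) by g = 12: 3·t ≡ -1 (mod 1).
    Modulo 1 every t works; take t = 0.
    Then x = 13 + 36·0 = 13, valid modulo lcm(36, 12) = 36: x ≡ 13 (mod 36).
Verify: 13 mod 4 = 1, 13 mod 9 = 4, 13 mod 12 = 1.

x ≡ 13 (mod 36).


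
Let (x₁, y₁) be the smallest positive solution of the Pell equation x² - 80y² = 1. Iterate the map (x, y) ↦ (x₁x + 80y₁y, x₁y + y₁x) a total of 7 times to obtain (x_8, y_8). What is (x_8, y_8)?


Step 1: Find the fundamental solution (x₁, y₁) of x² - 80y² = 1.
  Expand √80 as a continued fraction. a₀ = ⌊√80⌋ = 8; iterate m_{k+1} = d_k·a_k − m_k, d_{k+1} = (80 − m_{k+1}²)/d_k, a_{k+1} = ⌊(a₀ + m_{k+1})/d_{k+1}⌋ (starting m₀ = 0, d₀ = 1), with convergents p_k = a_k·p_{k-1} + p_{k-2}, q_k = a_k·q_{k-1} + q_{k-2} (p₋₁ = 1, q₋₁ = 0):
  k = 0: a₀ = 8; p₀/q₀ = 8/1; p₀² − 80·q₀² = 64 − 80 = -16.
  k = 1: m = 8, d = 16, a = ⌊(8 + 8)/16⌋ = 1; p/q = (1·8 + 1)/(1·1 + 0) = 9/1; p² − 80·q² = 81 − 80 = 1.
  The first convergent with p² − 80·q² = 1 gives the fundamental solution (x₁, y₁) = (9, 1).
Step 2: Apply the recurrence (x_{n+1}, y_{n+1}) = (x₁x_n + 80y₁y_n, x₁y_n + y₁x_n) repeatedly.
  From (x_1, y_1) = (9, 1): x_2 = 9·9 + 80·1·1 = 161; y_2 = 9·1 + 1·9 = 18.
  From (x_2, y_2) = (161, 18): x_3 = 9·161 + 80·1·18 = 2889; y_3 = 9·18 + 1·161 = 323.
  From (x_3, y_3) = (2889, 323): x_4 = 9·2889 + 80·1·323 = 51841; y_4 = 9·323 + 1·2889 = 5796.
  From (x_4, y_4) = (51841, 5796): x_5 = 9·51841 + 80·1·5796 = 930249; y_5 = 9·5796 + 1·51841 = 104005.
  From (x_5, y_5) = (930249, 104005): x_6 = 9·930249 + 80·1·104005 = 16692641; y_6 = 9·104005 + 1·930249 = 1866294.
  From (x_6, y_6) = (16692641, 1866294): x_7 = 9·16692641 + 80·1·1866294 = 299537289; y_7 = 9·1866294 + 1·16692641 = 33489287.
  From (x_7, y_7) = (299537289, 33489287): x_8 = 9·299537289 + 80·1·33489287 = 5374978561; y_8 = 9·33489287 + 1·299537289 = 600940872.
Step 3: Verify x_8² - 80·y_8² = 28890394531209630721 - 28890394531209630720 = 1 (should be 1). ✓

(x_1, y_1) = (9, 1); (x_8, y_8) = (5374978561, 600940872).


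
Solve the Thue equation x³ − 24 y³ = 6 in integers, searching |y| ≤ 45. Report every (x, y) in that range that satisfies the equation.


The equation is x³ - 24y³ = 6. For fixed y, x³ = 24·y³ + 6, so a solution requires the RHS to be a perfect cube.
Strategy: iterate y from -45 to 45, compute RHS = 24·y³ + 6, and check whether it is a (positive or negative) perfect cube.
Check small values of y:
  y = 0: RHS = 6 is not a perfect cube.
  y = 1: RHS = 30 is not a perfect cube.
  y = -1: RHS = -18 is not a perfect cube.
  y = 2: RHS = 198 is not a perfect cube.
  y = -2: RHS = -186 is not a perfect cube.
  y = 3: RHS = 654 is not a perfect cube.
  y = -3: RHS = -642 is not a perfect cube.
Continuing the search up to |y| = 45 finds no solutions either.
No (x, y) in the scanned range satisfies the equation.

No integer solutions with |y| ≤ 45.


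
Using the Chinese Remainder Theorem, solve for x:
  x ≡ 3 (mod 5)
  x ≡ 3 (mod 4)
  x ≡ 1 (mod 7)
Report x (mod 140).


Moduli 5, 4, 7 are pairwise coprime; by CRT there is a unique solution modulo M = 5 · 4 · 7 = 140.
Solve pairwise, accumulating the modulus:
  Start with x ≡ 3 (mod 5).
  Combine with x ≡ 3 (mod 4): since gcd(5, 4) = 1, we get a unique residue mod 20.
    Write x = 3 + 5·t and substitute into x ≡ 3 (mod 4): 5·t ≡ 3 − 3 = 0 (mod 4).
    Reduce coefficients mod 4: 1·t ≡ 0 (mod 4).
    So t ≡ 0 (mod 4).
    Then x = 3 + 5·0 = 3, valid modulo lcm(5, 4) = 20: x ≡ 3 (mod 20).
  Combine with x ≡ 1 (mod 7): since gcd(20, 7) = 1, we get a unique residue mod 140.
    Write x = 3 + 20·t and substitute into x ≡ 1 (mod 7): 20·t ≡ 1 − 3 = -2 (mod 7).
    Reduce coefficients mod 7: 6·t ≡ 5 (mod 7).
    The inverse of 6 mod 7 is 6 (since 6·6 = 36 = 5·7 + 1), so t ≡ 6·5 = 30 ≡ 2 (mod 7).
    Then x = 3 + 20·2 = 43, valid modulo lcm(20, 7) = 140: x ≡ 43 (mod 140).
Verify: 43 mod 5 = 3 ✓, 43 mod 4 = 3 ✓, 43 mod 7 = 1 ✓.

x ≡ 43 (mod 140).


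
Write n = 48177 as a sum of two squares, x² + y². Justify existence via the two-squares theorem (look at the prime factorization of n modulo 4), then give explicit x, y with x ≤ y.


Step 1: Factor n = 48177 = 3^2 · 53 · 101.
Step 2: Check the mod-4 condition on each prime factor: 3 ≡ 3 (mod 4), exponent 2 (must be even); 53 ≡ 1 (mod 4), exponent 1; 101 ≡ 1 (mod 4), exponent 1.
All primes ≡ 3 (mod 4) appear to even exponent (or don't appear), so by the two-squares theorem n IS expressible as a sum of two squares.
Step 3: Build a representation. Group n = k² · m with k = 3 and m = 53 · 101 = 5353 (a product of primes ≡ 1 (mod 4)); a representation of m scales to one of n via (k·x)² + (k·y)² = k²(x² + y²). Each prime p ≡ 1 (mod 4) is itself a sum of two squares; find a² by testing p − a² for a perfect square:
  53: 53 − 1² = 52, 53 − 2² = 49 = 7² ⇒ 53 = 2² + 7².
  101: 101 − 1² = 100 = 10² ⇒ 101 = 1² + 10².
  Combine using the Brahmagupta–Fibonacci identity (a² + b²)(c² + d²) = (ac − bd)² + (ad + bc)² = (ac + bd)² + (ad − bc)²:
  53 · 101 = 5353: from (2² + 7²)(1² + 10²), take (2·1 − 7·10, 2·10 + 7·1) = (2 − 70, 20 + 7) = (-68, 27); dropping signs (only squares matter) gives (68, 27); check 68² + 27² = 4624 + 729 = 5353 ✓.
  Scale by k = 3: (3·68, 3·27) = (204, 81).
Step 4: Order so x ≤ y and verify: 81² + 204² = 6561 + 41616 = 48177 = n. ✓

n = 48177 = 81² + 204² (one valid representation with x ≤ y).


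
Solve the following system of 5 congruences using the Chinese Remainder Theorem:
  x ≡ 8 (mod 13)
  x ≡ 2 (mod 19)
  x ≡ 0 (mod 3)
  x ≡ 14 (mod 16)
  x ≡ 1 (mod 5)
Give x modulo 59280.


Product of moduli M = 13 · 19 · 3 · 16 · 5 = 59280.
Merge one congruence at a time:
  Start: x ≡ 8 (mod 13).
  Combine with x ≡ 2 (mod 19); new modulus lcm = 247.
    Write x = 8 + 13·t and substitute into x ≡ 2 (mod 19): 13·t ≡ 2 − 8 = -6 (mod 19).
    Reduce coefficients mod 19: 13·t ≡ 13 (mod 19).
    The inverse of 13 mod 19 is 3 (since 13·3 = 39 = 2·19 + 1), so t ≡ 3·13 = 39 ≡ 1 (mod 19).
    Then x = 8 + 13·1 = 21, valid modulo lcm(13, 19) = 247: x ≡ 21 (mod 247).
  Combine with x ≡ 0 (mod 3); new modulus lcm = 741.
    Write x = 21 + 247·t and substitute into x ≡ 0 (mod 3): 247·t ≡ 0 − 21 = -21 (mod 3).
    Reduce coefficients mod 3: 1·t ≡ 0 (mod 3).
    So t ≡ 0 (mod 3).
    Then x = 21 + 247·0 = 21, valid modulo lcm(247, 3) = 741: x ≡ 21 (mod 741).
  Combine with x ≡ 14 (mod 16); new modulus lcm = 11856.
    Write x = 21 + 741·t and substitute into x ≡ 14 (mod 16): 741·t ≡ 14 − 21 = -7 (mod 16).
    Reduce coefficients mod 16: 5·t ≡ 9 (mod 16).
    The inverse of 5 mod 16 is 13 (since 5·13 = 65 = 4·16 + 1), so t ≡ 13·9 = 117 ≡ 5 (mod 16).
    Then x = 21 + 741·5 = 3726, valid modulo lcm(741, 16) = 11856: x ≡ 3726 (mod 11856).
  Combine with x ≡ 1 (mod 5); new modulus lcm = 59280.
    Write x = 3726 + 11856·t and substitute into x ≡ 1 (mod 5): 11856·t ≡ 1 − 3726 = -3725 (mod 5).
    Reduce coefficients mod 5: 1·t ≡ 0 (mod 5).
    So t ≡ 0 (mod 5).
    Then x = 3726 + 11856·0 = 3726, valid modulo lcm(11856, 5) = 59280: x ≡ 3726 (mod 59280).
Verify against each original: 3726 mod 13 = 8, 3726 mod 19 = 2, 3726 mod 3 = 0, 3726 mod 16 = 14, 3726 mod 5 = 1.

x ≡ 3726 (mod 59280).


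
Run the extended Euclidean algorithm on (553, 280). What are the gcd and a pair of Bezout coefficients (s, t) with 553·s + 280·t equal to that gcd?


Euclidean algorithm on (553, 280) — divide until remainder is 0:
  553 = 1 · 280 + 273
  280 = 1 · 273 + 7
  273 = 39 · 7 + 0
gcd(553, 280) = 7.
Track Bezout coefficients alongside the remainders: start with r₀ = 553 = a·1 + b·0 (s = 1, t = 0) and r₁ = 280 = a·0 + b·1 (s = 0, t = 1); each new remainder r_{k+1} = r_{k-1} − q_k·r_k inherits s_{k+1} = s_{k-1} − q_k·s_k, t_{k+1} = t_{k-1} − q_k·t_k, so r_k = a·s_k + b·t_k at every step:
  q = 1: r = 273, s = 1 − 1·0 = 1, t = 0 − 1·1 = -1  (check: 553·1 + 280·(-1) = 273)
  q = 1: r = 7, s = 0 − 1·1 = -1, t = 1 − 1·(-1) = 2  (check: 553·(-1) + 280·2 = 7)
The row with r = 7 (the gcd) gives the Bezout coefficients s = -1, t = 2.
Result: 553 · (-1) + 280 · (2) = 7.

gcd(553, 280) = 7; s = -1, t = 2 (check: 553·(-1) + 280·2 = 7).


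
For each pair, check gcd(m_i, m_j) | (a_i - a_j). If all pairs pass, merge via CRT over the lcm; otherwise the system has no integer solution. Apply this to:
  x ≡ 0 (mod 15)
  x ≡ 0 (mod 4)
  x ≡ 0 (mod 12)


Moduli 15, 4, 12 are not pairwise coprime, so CRT works modulo lcm(m_i) when all pairwise compatibility conditions hold.
Pairwise compatibility: gcd(m_i, m_j) must divide a_i - a_j for every pair.
Merge one congruence at a time:
  Start: x ≡ 0 (mod 15).
  Combine with x ≡ 0 (mod 4): gcd(15, 4) = 1; 0 - 0 = 0, which IS divisible by 1, so compatible.
    Write x = 0 + 15·t and substitute into x ≡ 0 (mod 4): 15·t ≡ 0 − 0 = 0 (mod 4).
    Reduce coefficients mod 4: 3·t ≡ 0 (mod 4).
    The inverse of 3 mod 4 is 3 (since 3·3 = 9 = 2·4 + 1), so t ≡ 3·0 = 0 ≡ 0 (mod 4).
    Then x = 0 + 15·0 = 0, valid modulo lcm(15, 4) = 60: x ≡ 0 (mod 60).
  Combine with x ≡ 0 (mod 12): gcd(60, 12) = 12; 0 - 0 = 0, which IS divisible by 12, so compatible.
    Write x = 0 + 60·t and substitute into x ≡ 0 (mod 12): 60·t ≡ 0 − 0 = 0 (mod 12).
    Divide the congruence (and modulus) by g = 12: 5·t ≡ 0 (mod 1).
    Modulo 1 every t works; take t = 0.
    Then x = 0 + 60·0 = 0, valid modulo lcm(60, 12) = 60: x ≡ 0 (mod 60).
Verify: 0 mod 15 = 0, 0 mod 4 = 0, 0 mod 12 = 0.

x ≡ 0 (mod 60).


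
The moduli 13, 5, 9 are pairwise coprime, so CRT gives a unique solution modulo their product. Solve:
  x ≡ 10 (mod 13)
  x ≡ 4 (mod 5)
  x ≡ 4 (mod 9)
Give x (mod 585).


Moduli 13, 5, 9 are pairwise coprime; by CRT there is a unique solution modulo M = 13 · 5 · 9 = 585.
Solve pairwise, accumulating the modulus:
  Start with x ≡ 10 (mod 13).
  Combine with x ≡ 4 (mod 5): since gcd(13, 5) = 1, we get a unique residue mod 65.
    Write x = 10 + 13·t and substitute into x ≡ 4 (mod 5): 13·t ≡ 4 − 10 = -6 (mod 5).
    Reduce coefficients mod 5: 3·t ≡ 4 (mod 5).
    The inverse of 3 mod 5 is 2 (since 3·2 = 6 = 1·5 + 1), so t ≡ 2·4 = 8 ≡ 3 (mod 5).
    Then x = 10 + 13·3 = 49, valid modulo lcm(13, 5) = 65: x ≡ 49 (mod 65).
  Combine with x ≡ 4 (mod 9): since gcd(65, 9) = 1, we get a unique residue mod 585.
    Write x = 49 + 65·t and substitute into x ≡ 4 (mod 9): 65·t ≡ 4 − 49 = -45 (mod 9).
    Reduce coefficients mod 9: 2·t ≡ 0 (mod 9).
    The inverse of 2 mod 9 is 5 (since 2·5 = 10 = 1·9 + 1), so t ≡ 5·0 = 0 ≡ 0 (mod 9).
    Then x = 49 + 65·0 = 49, valid modulo lcm(65, 9) = 585: x ≡ 49 (mod 585).
Verify: 49 mod 13 = 10 ✓, 49 mod 5 = 4 ✓, 49 mod 9 = 4 ✓.

x ≡ 49 (mod 585).


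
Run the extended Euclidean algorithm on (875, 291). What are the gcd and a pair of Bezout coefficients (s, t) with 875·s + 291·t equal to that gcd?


Euclidean algorithm on (875, 291) — divide until remainder is 0:
  875 = 3 · 291 + 2
  291 = 145 · 2 + 1
  2 = 2 · 1 + 0
gcd(875, 291) = 1.
Track Bezout coefficients alongside the remainders: start with r₀ = 875 = a·1 + b·0 (s = 1, t = 0) and r₁ = 291 = a·0 + b·1 (s = 0, t = 1); each new remainder r_{k+1} = r_{k-1} − q_k·r_k inherits s_{k+1} = s_{k-1} − q_k·s_k, t_{k+1} = t_{k-1} − q_k·t_k, so r_k = a·s_k + b·t_k at every step:
  q = 3: r = 2, s = 1 − 3·0 = 1, t = 0 − 3·1 = -3  (check: 875·1 + 291·(-3) = 2)
  q = 145: r = 1, s = 0 − 145·1 = -145, t = 1 − 145·(-3) = 436  (check: 875·(-145) + 291·436 = 1)
The row with r = 1 (the gcd) gives the Bezout coefficients s = -145, t = 436.
Result: 875 · (-145) + 291 · (436) = 1.

gcd(875, 291) = 1; s = -145, t = 436 (check: 875·(-145) + 291·436 = 1).


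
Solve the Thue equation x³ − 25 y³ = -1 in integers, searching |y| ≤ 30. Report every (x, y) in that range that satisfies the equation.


The equation is x³ - 25y³ = -1. For fixed y, x³ = 25·y³ − 1, so a solution requires the RHS to be a perfect cube.
Strategy: iterate y from -30 to 30, compute RHS = 25·y³ − 1, and check whether it is a (positive or negative) perfect cube.
Check small values of y:
  y = 0: RHS = -1 = (-1)³ ⇒ x = -1 works.
  y = 1: RHS = 24 is not a perfect cube.
  y = -1: RHS = -26 is not a perfect cube.
  y = 2: RHS = 199 is not a perfect cube.
  y = -2: RHS = -201 is not a perfect cube.
  y = 3: RHS = 674 is not a perfect cube.
  y = -3: RHS = -676 is not a perfect cube.
Continuing the search up to |y| = 30 finds no further solutions beyond those listed.
Collected solutions: (-1, 0).

Solutions (with |y| ≤ 30): (-1, 0).


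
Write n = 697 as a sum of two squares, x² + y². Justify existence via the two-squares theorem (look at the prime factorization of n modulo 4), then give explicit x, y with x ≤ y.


Step 1: Factor n = 697 = 17 · 41.
Step 2: Check the mod-4 condition on each prime factor: 17 ≡ 1 (mod 4), exponent 1; 41 ≡ 1 (mod 4), exponent 1.
All primes ≡ 3 (mod 4) appear to even exponent (or don't appear), so by the two-squares theorem n IS expressible as a sum of two squares.
Step 3: Build a representation. Here n = 17 · 41 is a product of primes ≡ 1 (mod 4). Each prime p ≡ 1 (mod 4) is itself a sum of two squares; find a² by testing p − a² for a perfect square:
  17: 17 − 1² = 16 = 4² ⇒ 17 = 1² + 4².
  41: 41 − 1² = 40, 41 − 2² = 37, 41 − 3² = 32, 41 − 4² = 25 = 5² ⇒ 41 = 4² + 5².
  Combine using the Brahmagupta–Fibonacci identity (a² + b²)(c² + d²) = (ac − bd)² + (ad + bc)² = (ac + bd)² + (ad − bc)²:
  17 · 41 = 697: from (1² + 4²)(4² + 5²), take (1·4 − 4·5, 1·5 + 4·4) = (4 − 20, 5 + 16) = (-16, 21); dropping signs (only squares matter) gives (16, 21); check 16² + 21² = 256 + 441 = 697 ✓.
Step 4: Order so x ≤ y and verify: 16² + 21² = 256 + 441 = 697 = n. ✓

n = 697 = 16² + 21² (one valid representation with x ≤ y).


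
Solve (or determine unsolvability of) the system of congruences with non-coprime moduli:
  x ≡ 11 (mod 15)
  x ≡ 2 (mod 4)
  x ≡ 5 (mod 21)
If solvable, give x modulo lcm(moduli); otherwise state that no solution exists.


Moduli 15, 4, 21 are not pairwise coprime, so CRT works modulo lcm(m_i) when all pairwise compatibility conditions hold.
Pairwise compatibility: gcd(m_i, m_j) must divide a_i - a_j for every pair.
Merge one congruence at a time:
  Start: x ≡ 11 (mod 15).
  Combine with x ≡ 2 (mod 4): gcd(15, 4) = 1; 2 - 11 = -9, which IS divisible by 1, so compatible.
    Write x = 11 + 15·t and substitute into x ≡ 2 (mod 4): 15·t ≡ 2 − 11 = -9 (mod 4).
    Reduce coefficients mod 4: 3·t ≡ 3 (mod 4).
    The inverse of 3 mod 4 is 3 (since 3·3 = 9 = 2·4 + 1), so t ≡ 3·3 = 9 ≡ 1 (mod 4).
    Then x = 11 + 15·1 = 26, valid modulo lcm(15, 4) = 60: x ≡ 26 (mod 60).
  Combine with x ≡ 5 (mod 21): gcd(60, 21) = 3; 5 - 26 = -21, which IS divisible by 3, so compatible.
    Write x = 26 + 60·t and substitute into x ≡ 5 (mod 21): 60·t ≡ 5 − 26 = -21 (mod 21).
    Divide the congruence (and modulus) by g = 3: 20·t ≡ -7 (mod 7).
    Reduce coefficients mod 7: 6·t ≡ 0 (mod 7).
    The inverse of 6 mod 7 is 6 (since 6·6 = 36 = 5·7 + 1), so t ≡ 6·0 = 0 ≡ 0 (mod 7).
    Then x = 26 + 60·0 = 26, valid modulo lcm(60, 21) = 420: x ≡ 26 (mod 420).
Verify: 26 mod 15 = 11, 26 mod 4 = 2, 26 mod 21 = 5.

x ≡ 26 (mod 420).


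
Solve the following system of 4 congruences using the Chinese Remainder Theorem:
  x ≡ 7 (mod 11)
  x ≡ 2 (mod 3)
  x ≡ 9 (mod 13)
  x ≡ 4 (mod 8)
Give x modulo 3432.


Product of moduli M = 11 · 3 · 13 · 8 = 3432.
Merge one congruence at a time:
  Start: x ≡ 7 (mod 11).
  Combine with x ≡ 2 (mod 3); new modulus lcm = 33.
    Write x = 7 + 11·t and substitute into x ≡ 2 (mod 3): 11·t ≡ 2 − 7 = -5 (mod 3).
    Reduce coefficients mod 3: 2·t ≡ 1 (mod 3).
    The inverse of 2 mod 3 is 2 (since 2·2 = 4 = 1·3 + 1), so t ≡ 2·1 = 2 ≡ 2 (mod 3).
    Then x = 7 + 11·2 = 29, valid modulo lcm(11, 3) = 33: x ≡ 29 (mod 33).
  Combine with x ≡ 9 (mod 13); new modulus lcm = 429.
    Write x = 29 + 33·t and substitute into x ≡ 9 (mod 13): 33·t ≡ 9 − 29 = -20 (mod 13).
    Reduce coefficients mod 13: 7·t ≡ 6 (mod 13).
    The inverse of 7 mod 13 is 2 (since 7·2 = 14 = 1·13 + 1), so t ≡ 2·6 = 12 ≡ 12 (mod 13).
    Then x = 29 + 33·12 = 425, valid modulo lcm(33, 13) = 429: x ≡ 425 (mod 429).
  Combine with x ≡ 4 (mod 8); new modulus lcm = 3432.
    Write x = 425 + 429·t and substitute into x ≡ 4 (mod 8): 429·t ≡ 4 − 425 = -421 (mod 8).
    Reduce coefficients mod 8: 5·t ≡ 3 (mod 8).
    The inverse of 5 mod 8 is 5 (since 5·5 = 25 = 3·8 + 1), so t ≡ 5·3 = 15 ≡ 7 (mod 8).
    Then x = 425 + 429·7 = 3428, valid modulo lcm(429, 8) = 3432: x ≡ 3428 (mod 3432).
Verify against each original: 3428 mod 11 = 7, 3428 mod 3 = 2, 3428 mod 13 = 9, 3428 mod 8 = 4.

x ≡ 3428 (mod 3432).


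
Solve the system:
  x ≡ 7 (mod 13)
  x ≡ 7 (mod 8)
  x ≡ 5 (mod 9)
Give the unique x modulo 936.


Moduli 13, 8, 9 are pairwise coprime; by CRT there is a unique solution modulo M = 13 · 8 · 9 = 936.
Solve pairwise, accumulating the modulus:
  Start with x ≡ 7 (mod 13).
  Combine with x ≡ 7 (mod 8): since gcd(13, 8) = 1, we get a unique residue mod 104.
    Write x = 7 + 13·t and substitute into x ≡ 7 (mod 8): 13·t ≡ 7 − 7 = 0 (mod 8).
    Reduce coefficients mod 8: 5·t ≡ 0 (mod 8).
    The inverse of 5 mod 8 is 5 (since 5·5 = 25 = 3·8 + 1), so t ≡ 5·0 = 0 ≡ 0 (mod 8).
    Then x = 7 + 13·0 = 7, valid modulo lcm(13, 8) = 104: x ≡ 7 (mod 104).
  Combine with x ≡ 5 (mod 9): since gcd(104, 9) = 1, we get a unique residue mod 936.
    Write x = 7 + 104·t and substitute into x ≡ 5 (mod 9): 104·t ≡ 5 − 7 = -2 (mod 9).
    Reduce coefficients mod 9: 5·t ≡ 7 (mod 9).
    The inverse of 5 mod 9 is 2 (since 5·2 = 10 = 1·9 + 1), so t ≡ 2·7 = 14 ≡ 5 (mod 9).
    Then x = 7 + 104·5 = 527, valid modulo lcm(104, 9) = 936: x ≡ 527 (mod 936).
Verify: 527 mod 13 = 7 ✓, 527 mod 8 = 7 ✓, 527 mod 9 = 5 ✓.

x ≡ 527 (mod 936).


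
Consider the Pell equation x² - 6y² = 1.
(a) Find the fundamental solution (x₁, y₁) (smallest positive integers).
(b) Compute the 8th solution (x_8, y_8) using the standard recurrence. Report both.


Step 1: Find the fundamental solution (x₁, y₁) of x² - 6y² = 1.
  Expand √6 as a continued fraction. a₀ = ⌊√6⌋ = 2; iterate m_{k+1} = d_k·a_k − m_k, d_{k+1} = (6 − m_{k+1}²)/d_k, a_{k+1} = ⌊(a₀ + m_{k+1})/d_{k+1}⌋ (starting m₀ = 0, d₀ = 1), with convergents p_k = a_k·p_{k-1} + p_{k-2}, q_k = a_k·q_{k-1} + q_{k-2} (p₋₁ = 1, q₋₁ = 0):
  k = 0: a₀ = 2; p₀/q₀ = 2/1; p₀² − 6·q₀² = 4 − 6 = -2.
  k = 1: m = 2, d = 2, a = ⌊(2 + 2)/2⌋ = 2; p/q = (2·2 + 1)/(2·1 + 0) = 5/2; p² − 6·q² = 25 − 24 = 1.
  The first convergent with p² − 6·q² = 1 gives the fundamental solution (x₁, y₁) = (5, 2).
Step 2: Apply the recurrence (x_{n+1}, y_{n+1}) = (x₁x_n + 6y₁y_n, x₁y_n + y₁x_n) repeatedly.
  From (x_1, y_1) = (5, 2): x_2 = 5·5 + 6·2·2 = 49; y_2 = 5·2 + 2·5 = 20.
  From (x_2, y_2) = (49, 20): x_3 = 5·49 + 6·2·20 = 485; y_3 = 5·20 + 2·49 = 198.
  From (x_3, y_3) = (485, 198): x_4 = 5·485 + 6·2·198 = 4801; y_4 = 5·198 + 2·485 = 1960.
  From (x_4, y_4) = (4801, 1960): x_5 = 5·4801 + 6·2·1960 = 47525; y_5 = 5·1960 + 2·4801 = 19402.
  From (x_5, y_5) = (47525, 19402): x_6 = 5·47525 + 6·2·19402 = 470449; y_6 = 5·19402 + 2·47525 = 192060.
  From (x_6, y_6) = (470449, 192060): x_7 = 5·470449 + 6·2·192060 = 4656965; y_7 = 5·192060 + 2·470449 = 1901198.
  From (x_7, y_7) = (4656965, 1901198): x_8 = 5·4656965 + 6·2·1901198 = 46099201; y_8 = 5·1901198 + 2·4656965 = 18819920.
Step 3: Verify x_8² - 6·y_8² = 2125136332838401 - 2125136332838400 = 1 (should be 1). ✓

(x_1, y_1) = (5, 2); (x_8, y_8) = (46099201, 18819920).


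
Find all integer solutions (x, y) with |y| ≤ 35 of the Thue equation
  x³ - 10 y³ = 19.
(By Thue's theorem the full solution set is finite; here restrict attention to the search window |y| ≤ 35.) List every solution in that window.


The equation is x³ - 10y³ = 19. For fixed y, x³ = 10·y³ + 19, so a solution requires the RHS to be a perfect cube.
Strategy: iterate y from -35 to 35, compute RHS = 10·y³ + 19, and check whether it is a (positive or negative) perfect cube.
Check small values of y:
  y = 0: RHS = 19 is not a perfect cube.
  y = 1: RHS = 29 is not a perfect cube.
  y = -1: RHS = 9 is not a perfect cube.
  y = 2: RHS = 99 is not a perfect cube.
  y = -2: RHS = -61 is not a perfect cube.
  y = 3: RHS = 289 is not a perfect cube.
  y = -3: RHS = -251 is not a perfect cube.
Continuing the search up to |y| = 35 finds no solutions either.
No (x, y) in the scanned range satisfies the equation.

No integer solutions with |y| ≤ 35.


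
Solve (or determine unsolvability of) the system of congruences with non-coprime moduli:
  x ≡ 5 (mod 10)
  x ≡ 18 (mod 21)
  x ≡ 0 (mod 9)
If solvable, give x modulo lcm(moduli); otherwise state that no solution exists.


Moduli 10, 21, 9 are not pairwise coprime, so CRT works modulo lcm(m_i) when all pairwise compatibility conditions hold.
Pairwise compatibility: gcd(m_i, m_j) must divide a_i - a_j for every pair.
Merge one congruence at a time:
  Start: x ≡ 5 (mod 10).
  Combine with x ≡ 18 (mod 21): gcd(10, 21) = 1; 18 - 5 = 13, which IS divisible by 1, so compatible.
    Write x = 5 + 10·t and substitute into x ≡ 18 (mod 21): 10·t ≡ 18 − 5 = 13 (mod 21).
    The inverse of 10 mod 21 is 19 (since 10·19 = 190 = 9·21 + 1), so t ≡ 19·13 = 247 ≡ 16 (mod 21).
    Then x = 5 + 10·16 = 165, valid modulo lcm(10, 21) = 210: x ≡ 165 (mod 210).
  Combine with x ≡ 0 (mod 9): gcd(210, 9) = 3; 0 - 165 = -165, which IS divisible by 3, so compatible.
    Write x = 165 + 210·t and substitute into x ≡ 0 (mod 9): 210·t ≡ 0 − 165 = -165 (mod 9).
    Divide the congruence (and modulus) by g = 3: 70·t ≡ -55 (mod 3).
    Reduce coefficients mod 3: 1·t ≡ 2 (mod 3).
    So t ≡ 2 (mod 3).
    Then x = 165 + 210·2 = 585, valid modulo lcm(210, 9) = 630: x ≡ 585 (mod 630).
Verify: 585 mod 10 = 5, 585 mod 21 = 18, 585 mod 9 = 0.

x ≡ 585 (mod 630).


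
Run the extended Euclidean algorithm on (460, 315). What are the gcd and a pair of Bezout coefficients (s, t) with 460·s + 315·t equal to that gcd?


Euclidean algorithm on (460, 315) — divide until remainder is 0:
  460 = 1 · 315 + 145
  315 = 2 · 145 + 25
  145 = 5 · 25 + 20
  25 = 1 · 20 + 5
  20 = 4 · 5 + 0
gcd(460, 315) = 5.
Track Bezout coefficients alongside the remainders: start with r₀ = 460 = a·1 + b·0 (s = 1, t = 0) and r₁ = 315 = a·0 + b·1 (s = 0, t = 1); each new remainder r_{k+1} = r_{k-1} − q_k·r_k inherits s_{k+1} = s_{k-1} − q_k·s_k, t_{k+1} = t_{k-1} − q_k·t_k, so r_k = a·s_k + b·t_k at every step:
  q = 1: r = 145, s = 1 − 1·0 = 1, t = 0 − 1·1 = -1  (check: 460·1 + 315·(-1) = 145)
  q = 2: r = 25, s = 0 − 2·1 = -2, t = 1 − 2·(-1) = 3  (check: 460·(-2) + 315·3 = 25)
  q = 5: r = 20, s = 1 − 5·(-2) = 11, t = -1 − 5·3 = -16  (check: 460·11 + 315·(-16) = 20)
  q = 1: r = 5, s = -2 − 1·11 = -13, t = 3 − 1·(-16) = 19  (check: 460·(-13) + 315·19 = 5)
The row with r = 5 (the gcd) gives the Bezout coefficients s = -13, t = 19.
Result: 460 · (-13) + 315 · (19) = 5.

gcd(460, 315) = 5; s = -13, t = 19 (check: 460·(-13) + 315·19 = 5).


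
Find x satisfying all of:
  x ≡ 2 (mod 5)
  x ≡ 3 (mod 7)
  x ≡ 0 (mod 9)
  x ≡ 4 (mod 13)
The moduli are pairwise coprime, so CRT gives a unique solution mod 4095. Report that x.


Product of moduli M = 5 · 7 · 9 · 13 = 4095.
Merge one congruence at a time:
  Start: x ≡ 2 (mod 5).
  Combine with x ≡ 3 (mod 7); new modulus lcm = 35.
    Write x = 2 + 5·t and substitute into x ≡ 3 (mod 7): 5·t ≡ 3 − 2 = 1 (mod 7).
    The inverse of 5 mod 7 is 3 (since 5·3 = 15 = 2·7 + 1), so t ≡ 3·1 = 3 ≡ 3 (mod 7).
    Then x = 2 + 5·3 = 17, valid modulo lcm(5, 7) = 35: x ≡ 17 (mod 35).
  Combine with x ≡ 0 (mod 9); new modulus lcm = 315.
    Write x = 17 + 35·t and substitute into x ≡ 0 (mod 9): 35·t ≡ 0 − 17 = -17 (mod 9).
    Reduce coefficients mod 9: 8·t ≡ 1 (mod 9).
    The inverse of 8 mod 9 is 8 (since 8·8 = 64 = 7·9 + 1), so t ≡ 8·1 = 8 ≡ 8 (mod 9).
    Then x = 17 + 35·8 = 297, valid modulo lcm(35, 9) = 315: x ≡ 297 (mod 315).
  Combine with x ≡ 4 (mod 13); new modulus lcm = 4095.
    Write x = 297 + 315·t and substitute into x ≡ 4 (mod 13): 315·t ≡ 4 − 297 = -293 (mod 13).
    Reduce coefficients mod 13: 3·t ≡ 6 (mod 13).
    The inverse of 3 mod 13 is 9 (since 3·9 = 27 = 2·13 + 1), so t ≡ 9·6 = 54 ≡ 2 (mod 13).
    Then x = 297 + 315·2 = 927, valid modulo lcm(315, 13) = 4095: x ≡ 927 (mod 4095).
Verify against each original: 927 mod 5 = 2, 927 mod 7 = 3, 927 mod 9 = 0, 927 mod 13 = 4.

x ≡ 927 (mod 4095).


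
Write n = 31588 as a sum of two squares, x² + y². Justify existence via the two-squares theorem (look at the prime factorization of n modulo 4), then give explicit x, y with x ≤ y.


Step 1: Factor n = 31588 = 2^2 · 53 · 149.
Step 2: Check the mod-4 condition on each prime factor: 2 = 2 (special); 53 ≡ 1 (mod 4), exponent 1; 149 ≡ 1 (mod 4), exponent 1.
All primes ≡ 3 (mod 4) appear to even exponent (or don't appear), so by the two-squares theorem n IS expressible as a sum of two squares.
Step 3: Build a representation. Group n = k² · m with k = 2 and m = 53 · 149 = 7897 (a product of primes ≡ 1 (mod 4)); a representation of m scales to one of n via (k·x)² + (k·y)² = k²(x² + y²). Each prime p ≡ 1 (mod 4) is itself a sum of two squares; find a² by testing p − a² for a perfect square:
  53: 53 − 1² = 52, 53 − 2² = 49 = 7² ⇒ 53 = 2² + 7².
  149: 149 − 1² = 148, 149 − 2² = 145, 149 − 3² = 140, 149 − 4² = 133, 149 − 5² = 124, 149 − 6² = 113, 149 − 7² = 100 = 10² ⇒ 149 = 7² + 10².
  Combine using the Brahmagupta–Fibonacci identity (a² + b²)(c² + d²) = (ac − bd)² + (ad + bc)² = (ac + bd)² + (ad − bc)²:
  53 · 149 = 7897: from (2² + 7²)(7² + 10²), take (2·7 − 7·10, 2·10 + 7·7) = (14 − 70, 20 + 49) = (-56, 69); dropping signs (only squares matter) gives (56, 69); check 56² + 69² = 3136 + 4761 = 7897 ✓.
  Scale by k = 2: (2·56, 2·69) = (112, 138).
Step 4: Order so x ≤ y and verify: 112² + 138² = 12544 + 19044 = 31588 = n. ✓

n = 31588 = 112² + 138² (one valid representation with x ≤ y).


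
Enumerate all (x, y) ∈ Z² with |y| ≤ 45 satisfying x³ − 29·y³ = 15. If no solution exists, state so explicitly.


The equation is x³ - 29y³ = 15. For fixed y, x³ = 29·y³ + 15, so a solution requires the RHS to be a perfect cube.
Strategy: iterate y from -45 to 45, compute RHS = 29·y³ + 15, and check whether it is a (positive or negative) perfect cube.
Check small values of y:
  y = 0: RHS = 15 is not a perfect cube.
  y = 1: RHS = 44 is not a perfect cube.
  y = -1: RHS = -14 is not a perfect cube.
  y = 2: RHS = 247 is not a perfect cube.
  y = -2: RHS = -217 is not a perfect cube.
  y = 3: RHS = 798 is not a perfect cube.
  y = -3: RHS = -768 is not a perfect cube.
Continuing the search up to |y| = 45 finds no solutions either.
No (x, y) in the scanned range satisfies the equation.

No integer solutions with |y| ≤ 45.


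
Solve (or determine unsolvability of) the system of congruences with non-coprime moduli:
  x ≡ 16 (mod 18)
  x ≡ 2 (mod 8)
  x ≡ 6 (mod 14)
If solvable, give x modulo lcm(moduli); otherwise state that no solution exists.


Moduli 18, 8, 14 are not pairwise coprime, so CRT works modulo lcm(m_i) when all pairwise compatibility conditions hold.
Pairwise compatibility: gcd(m_i, m_j) must divide a_i - a_j for every pair.
Merge one congruence at a time:
  Start: x ≡ 16 (mod 18).
  Combine with x ≡ 2 (mod 8): gcd(18, 8) = 2; 2 - 16 = -14, which IS divisible by 2, so compatible.
    Write x = 16 + 18·t and substitute into x ≡ 2 (mod 8): 18·t ≡ 2 − 16 = -14 (mod 8).
    Divide the congruence (and modulus) by g = 2: 9·t ≡ -7 (mod 4).
    Reduce coefficients mod 4: 1·t ≡ 1 (mod 4).
    So t ≡ 1 (mod 4).
    Then x = 16 + 18·1 = 34, valid modulo lcm(18, 8) = 72: x ≡ 34 (mod 72).
  Combine with x ≡ 6 (mod 14): gcd(72, 14) = 2; 6 - 34 = -28, which IS divisible by 2, so compatible.
    Write x = 34 + 72·t and substitute into x ≡ 6 (mod 14): 72·t ≡ 6 − 34 = -28 (mod 14).
    Divide the congruence (and modulus) by g = 2: 36·t ≡ -14 (mod 7).
    Reduce coefficients mod 7: 1·t ≡ 0 (mod 7).
    So t ≡ 0 (mod 7).
    Then x = 34 + 72·0 = 34, valid modulo lcm(72, 14) = 504: x ≡ 34 (mod 504).
Verify: 34 mod 18 = 16, 34 mod 8 = 2, 34 mod 14 = 6.

x ≡ 34 (mod 504).


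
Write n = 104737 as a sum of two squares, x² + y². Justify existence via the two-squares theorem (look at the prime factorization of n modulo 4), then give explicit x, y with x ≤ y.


Step 1: Factor n = 104737 = 17 · 61 · 101.
Step 2: Check the mod-4 condition on each prime factor: 17 ≡ 1 (mod 4), exponent 1; 61 ≡ 1 (mod 4), exponent 1; 101 ≡ 1 (mod 4), exponent 1.
All primes ≡ 3 (mod 4) appear to even exponent (or don't appear), so by the two-squares theorem n IS expressible as a sum of two squares.
Step 3: Build a representation. Here n = 17 · 61 · 101 is a product of primes ≡ 1 (mod 4). Each prime p ≡ 1 (mod 4) is itself a sum of two squares; find a² by testing p − a² for a perfect square:
  17: 17 − 1² = 16 = 4² ⇒ 17 = 1² + 4².
  61: 61 − 1² = 60, 61 − 2² = 57, 61 − 3² = 52, 61 − 4² = 45, 61 − 5² = 36 = 6² ⇒ 61 = 5² + 6².
  101: 101 − 1² = 100 = 10² ⇒ 101 = 1² + 10².
  Combine using the Brahmagupta–Fibonacci identity (a² + b²)(c² + d²) = (ac − bd)² + (ad + bc)² = (ac + bd)² + (ad − bc)²:
  17 · 61 = 1037: from (1² + 4²)(5² + 6²), take (1·5 − 4·6, 1·6 + 4·5) = (5 − 24, 6 + 20) = (-19, 26); dropping signs (only squares matter) gives (19, 26); check 19² + 26² = 361 + 676 = 1037 ✓.
  1037 · 101 = 104737: from (19² + 26²)(1² + 10²), take (19·1 − 26·10, 19·10 + 26·1) = (19 − 260, 190 + 26) = (-241, 216); dropping signs (only squares matter) gives (241, 216); check 241² + 216² = 58081 + 46656 = 104737 ✓.
Step 4: Order so x ≤ y and verify: 216² + 241² = 46656 + 58081 = 104737 = n. ✓

n = 104737 = 216² + 241² (one valid representation with x ≤ y).


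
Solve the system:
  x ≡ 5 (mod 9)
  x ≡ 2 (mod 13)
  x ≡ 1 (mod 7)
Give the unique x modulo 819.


Moduli 9, 13, 7 are pairwise coprime; by CRT there is a unique solution modulo M = 9 · 13 · 7 = 819.
Solve pairwise, accumulating the modulus:
  Start with x ≡ 5 (mod 9).
  Combine with x ≡ 2 (mod 13): since gcd(9, 13) = 1, we get a unique residue mod 117.
    Write x = 5 + 9·t and substitute into x ≡ 2 (mod 13): 9·t ≡ 2 − 5 = -3 (mod 13).
    Reduce coefficients mod 13: 9·t ≡ 10 (mod 13).
    The inverse of 9 mod 13 is 3 (since 9·3 = 27 = 2·13 + 1), so t ≡ 3·10 = 30 ≡ 4 (mod 13).
    Then x = 5 + 9·4 = 41, valid modulo lcm(9, 13) = 117: x ≡ 41 (mod 117).
  Combine with x ≡ 1 (mod 7): since gcd(117, 7) = 1, we get a unique residue mod 819.
    Write x = 41 + 117·t and substitute into x ≡ 1 (mod 7): 117·t ≡ 1 − 41 = -40 (mod 7).
    Reduce coefficients mod 7: 5·t ≡ 2 (mod 7).
    The inverse of 5 mod 7 is 3 (since 5·3 = 15 = 2·7 + 1), so t ≡ 3·2 = 6 ≡ 6 (mod 7).
    Then x = 41 + 117·6 = 743, valid modulo lcm(117, 7) = 819: x ≡ 743 (mod 819).
Verify: 743 mod 9 = 5 ✓, 743 mod 13 = 2 ✓, 743 mod 7 = 1 ✓.

x ≡ 743 (mod 819).


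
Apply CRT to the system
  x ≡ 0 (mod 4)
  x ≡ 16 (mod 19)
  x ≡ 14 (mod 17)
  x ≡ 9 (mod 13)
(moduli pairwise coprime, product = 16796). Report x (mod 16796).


Product of moduli M = 4 · 19 · 17 · 13 = 16796.
Merge one congruence at a time:
  Start: x ≡ 0 (mod 4).
  Combine with x ≡ 16 (mod 19); new modulus lcm = 76.
    Write x = 0 + 4·t and substitute into x ≡ 16 (mod 19): 4·t ≡ 16 − 0 = 16 (mod 19).
    The inverse of 4 mod 19 is 5 (since 4·5 = 20 = 1·19 + 1), so t ≡ 5·16 = 80 ≡ 4 (mod 19).
    Then x = 0 + 4·4 = 16, valid modulo lcm(4, 19) = 76: x ≡ 16 (mod 76).
  Combine with x ≡ 14 (mod 17); new modulus lcm = 1292.
    Write x = 16 + 76·t and substitute into x ≡ 14 (mod 17): 76·t ≡ 14 − 16 = -2 (mod 17).
    Reduce coefficients mod 17: 8·t ≡ 15 (mod 17).
    The inverse of 8 mod 17 is 15 (since 8·15 = 120 = 7·17 + 1), so t ≡ 15·15 = 225 ≡ 4 (mod 17).
    Then x = 16 + 76·4 = 320, valid modulo lcm(76, 17) = 1292: x ≡ 320 (mod 1292).
  Combine with x ≡ 9 (mod 13); new modulus lcm = 16796.
    Write x = 320 + 1292·t and substitute into x ≡ 9 (mod 13): 1292·t ≡ 9 − 320 = -311 (mod 13).
    Reduce coefficients mod 13: 5·t ≡ 1 (mod 13).
    The inverse of 5 mod 13 is 8 (since 5·8 = 40 = 3·13 + 1), so t ≡ 8·1 = 8 ≡ 8 (mod 13).
    Then x = 320 + 1292·8 = 10656, valid modulo lcm(1292, 13) = 16796: x ≡ 10656 (mod 16796).
Verify against each original: 10656 mod 4 = 0, 10656 mod 19 = 16, 10656 mod 17 = 14, 10656 mod 13 = 9.

x ≡ 10656 (mod 16796).


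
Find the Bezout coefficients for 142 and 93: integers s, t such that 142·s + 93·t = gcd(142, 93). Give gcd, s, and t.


Euclidean algorithm on (142, 93) — divide until remainder is 0:
  142 = 1 · 93 + 49
  93 = 1 · 49 + 44
  49 = 1 · 44 + 5
  44 = 8 · 5 + 4
  5 = 1 · 4 + 1
  4 = 4 · 1 + 0
gcd(142, 93) = 1.
Track Bezout coefficients alongside the remainders: start with r₀ = 142 = a·1 + b·0 (s = 1, t = 0) and r₁ = 93 = a·0 + b·1 (s = 0, t = 1); each new remainder r_{k+1} = r_{k-1} − q_k·r_k inherits s_{k+1} = s_{k-1} − q_k·s_k, t_{k+1} = t_{k-1} − q_k·t_k, so r_k = a·s_k + b·t_k at every step:
  q = 1: r = 49, s = 1 − 1·0 = 1, t = 0 − 1·1 = -1  (check: 142·1 + 93·(-1) = 49)
  q = 1: r = 44, s = 0 − 1·1 = -1, t = 1 − 1·(-1) = 2  (check: 142·(-1) + 93·2 = 44)
  q = 1: r = 5, s = 1 − 1·(-1) = 2, t = -1 − 1·2 = -3  (check: 142·2 + 93·(-3) = 5)
  q = 8: r = 4, s = -1 − 8·2 = -17, t = 2 − 8·(-3) = 26  (check: 142·(-17) + 93·26 = 4)
  q = 1: r = 1, s = 2 − 1·(-17) = 19, t = -3 − 1·26 = -29  (check: 142·19 + 93·(-29) = 1)
The row with r = 1 (the gcd) gives the Bezout coefficients s = 19, t = -29.
Result: 142 · (19) + 93 · (-29) = 1.

gcd(142, 93) = 1; s = 19, t = -29 (check: 142·19 + 93·(-29) = 1).


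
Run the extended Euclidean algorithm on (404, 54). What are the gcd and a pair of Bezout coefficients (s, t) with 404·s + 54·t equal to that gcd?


Euclidean algorithm on (404, 54) — divide until remainder is 0:
  404 = 7 · 54 + 26
  54 = 2 · 26 + 2
  26 = 13 · 2 + 0
gcd(404, 54) = 2.
Track Bezout coefficients alongside the remainders: start with r₀ = 404 = a·1 + b·0 (s = 1, t = 0) and r₁ = 54 = a·0 + b·1 (s = 0, t = 1); each new remainder r_{k+1} = r_{k-1} − q_k·r_k inherits s_{k+1} = s_{k-1} − q_k·s_k, t_{k+1} = t_{k-1} − q_k·t_k, so r_k = a·s_k + b·t_k at every step:
  q = 7: r = 26, s = 1 − 7·0 = 1, t = 0 − 7·1 = -7  (check: 404·1 + 54·(-7) = 26)
  q = 2: r = 2, s = 0 − 2·1 = -2, t = 1 − 2·(-7) = 15  (check: 404·(-2) + 54·15 = 2)
The row with r = 2 (the gcd) gives the Bezout coefficients s = -2, t = 15.
Result: 404 · (-2) + 54 · (15) = 2.

gcd(404, 54) = 2; s = -2, t = 15 (check: 404·(-2) + 54·15 = 2).


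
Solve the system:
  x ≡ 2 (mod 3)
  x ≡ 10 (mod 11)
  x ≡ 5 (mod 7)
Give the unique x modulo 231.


Moduli 3, 11, 7 are pairwise coprime; by CRT there is a unique solution modulo M = 3 · 11 · 7 = 231.
Solve pairwise, accumulating the modulus:
  Start with x ≡ 2 (mod 3).
  Combine with x ≡ 10 (mod 11): since gcd(3, 11) = 1, we get a unique residue mod 33.
    Write x = 2 + 3·t and substitute into x ≡ 10 (mod 11): 3·t ≡ 10 − 2 = 8 (mod 11).
    The inverse of 3 mod 11 is 4 (since 3·4 = 12 = 1·11 + 1), so t ≡ 4·8 = 32 ≡ 10 (mod 11).
    Then x = 2 + 3·10 = 32, valid modulo lcm(3, 11) = 33: x ≡ 32 (mod 33).
  Combine with x ≡ 5 (mod 7): since gcd(33, 7) = 1, we get a unique residue mod 231.
    Write x = 32 + 33·t and substitute into x ≡ 5 (mod 7): 33·t ≡ 5 − 32 = -27 (mod 7).
    Reduce coefficients mod 7: 5·t ≡ 1 (mod 7).
    The inverse of 5 mod 7 is 3 (since 5·3 = 15 = 2·7 + 1), so t ≡ 3·1 = 3 ≡ 3 (mod 7).
    Then x = 32 + 33·3 = 131, valid modulo lcm(33, 7) = 231: x ≡ 131 (mod 231).
Verify: 131 mod 3 = 2 ✓, 131 mod 11 = 10 ✓, 131 mod 7 = 5 ✓.

x ≡ 131 (mod 231).


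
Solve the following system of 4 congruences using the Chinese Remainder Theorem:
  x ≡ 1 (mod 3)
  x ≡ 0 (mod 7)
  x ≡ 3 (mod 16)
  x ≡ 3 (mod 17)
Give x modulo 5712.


Product of moduli M = 3 · 7 · 16 · 17 = 5712.
Merge one congruence at a time:
  Start: x ≡ 1 (mod 3).
  Combine with x ≡ 0 (mod 7); new modulus lcm = 21.
    Write x = 1 + 3·t and substitute into x ≡ 0 (mod 7): 3·t ≡ 0 − 1 = -1 (mod 7).
    Reduce coefficients mod 7: 3·t ≡ 6 (mod 7).
    The inverse of 3 mod 7 is 5 (since 3·5 = 15 = 2·7 + 1), so t ≡ 5·6 = 30 ≡ 2 (mod 7).
    Then x = 1 + 3·2 = 7, valid modulo lcm(3, 7) = 21: x ≡ 7 (mod 21).
  Combine with x ≡ 3 (mod 16); new modulus lcm = 336.
    Write x = 7 + 21·t and substitute into x ≡ 3 (mod 16): 21·t ≡ 3 − 7 = -4 (mod 16).
    Reduce coefficients mod 16: 5·t ≡ 12 (mod 16).
    The inverse of 5 mod 16 is 13 (since 5·13 = 65 = 4·16 + 1), so t ≡ 13·12 = 156 ≡ 12 (mod 16).
    Then x = 7 + 21·12 = 259, valid modulo lcm(21, 16) = 336: x ≡ 259 (mod 336).
  Combine with x ≡ 3 (mod 17); new modulus lcm = 5712.
    Write x = 259 + 336·t and substitute into x ≡ 3 (mod 17): 336·t ≡ 3 − 259 = -256 (mod 17).
    Reduce coefficients mod 17: 13·t ≡ 16 (mod 17).
    The inverse of 13 mod 17 is 4 (since 13·4 = 52 = 3·17 + 1), so t ≡ 4·16 = 64 ≡ 13 (mod 17).
    Then x = 259 + 336·13 = 4627, valid modulo lcm(336, 17) = 5712: x ≡ 4627 (mod 5712).
Verify against each original: 4627 mod 3 = 1, 4627 mod 7 = 0, 4627 mod 16 = 3, 4627 mod 17 = 3.

x ≡ 4627 (mod 5712).
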